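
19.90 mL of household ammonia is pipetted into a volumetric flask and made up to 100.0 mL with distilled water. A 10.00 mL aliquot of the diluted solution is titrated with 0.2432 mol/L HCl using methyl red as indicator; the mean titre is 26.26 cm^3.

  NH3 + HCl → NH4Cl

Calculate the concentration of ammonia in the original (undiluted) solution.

n(HCl) = 0.02626 × 0.2432 = 6.386 × 10^-3 mol
n(NH3) in the aliquot = 6.386 × 10^-3 mol (1:1 ratio)
[NH3]_dilute = 6.386 × 10^-3 / 0.01000 = 0.6386 mol/L
Dilution factor = 100.0 / 19.90 = 5.025
[NH3]_stock = 0.6386 × 5.025 = 3.209 mol/L

3.209 mol/L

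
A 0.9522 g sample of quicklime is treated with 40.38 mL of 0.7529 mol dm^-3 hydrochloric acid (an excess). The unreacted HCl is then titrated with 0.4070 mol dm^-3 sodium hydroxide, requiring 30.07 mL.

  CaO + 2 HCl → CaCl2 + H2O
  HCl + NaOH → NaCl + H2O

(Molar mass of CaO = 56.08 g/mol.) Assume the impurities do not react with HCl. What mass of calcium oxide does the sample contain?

n(HCl) added = 0.04038 × 0.7529 = 0.03040 mol
n(NaOH) used in back-titration = 0.03007 × 0.4070 = 0.01224 mol
n(HCl) left over = 0.01224 mol (1:1 ratio)
n(HCl) consumed by analyte = 0.03040 − 0.01224 = 0.01816 mol
From the 1:2 ratio, n(CaO) = 1/2 × 0.01816 = 9.082 × 10^-3 mol
mass of CaO = 9.082 × 10^-3 × 56.08 = 0.5093 g

0.5093 g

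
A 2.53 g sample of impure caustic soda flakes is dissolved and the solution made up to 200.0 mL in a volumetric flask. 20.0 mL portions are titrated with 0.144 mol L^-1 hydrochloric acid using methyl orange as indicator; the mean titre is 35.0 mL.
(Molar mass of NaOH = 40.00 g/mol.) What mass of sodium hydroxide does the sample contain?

NaOH + HCl → NaCl + H2O
n(HCl) per titration = 0.0350 × 0.144 = 5.04 × 10^-3 mol
n(NaOH) in each aliquot = 5.04 × 10^-3 mol (1:1 ratio)
n(NaOH) in the whole flask = 5.04 × 10^-3 × 200.0/20.0 = 0.0504 mol
mass of NaOH = 0.0504 × 40.00 = 2.02 g

2.02 g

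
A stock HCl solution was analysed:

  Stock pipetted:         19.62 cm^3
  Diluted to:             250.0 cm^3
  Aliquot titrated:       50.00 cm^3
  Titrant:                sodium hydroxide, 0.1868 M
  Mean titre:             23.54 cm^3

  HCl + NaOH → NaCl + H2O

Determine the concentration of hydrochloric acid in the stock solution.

n(NaOH) = 0.02354 × 0.1868 = 4.397 × 10^-3 mol
n(HCl) in the aliquot = 4.397 × 10^-3 mol (1:1 ratio)
[HCl]_dilute = 4.397 × 10^-3 / 0.05000 = 0.08795 mol/L
Dilution factor = 250.0 / 19.62 = 12.74
[HCl]_stock = 0.08795 × 12.74 = 1.121 mol/L

1.121 M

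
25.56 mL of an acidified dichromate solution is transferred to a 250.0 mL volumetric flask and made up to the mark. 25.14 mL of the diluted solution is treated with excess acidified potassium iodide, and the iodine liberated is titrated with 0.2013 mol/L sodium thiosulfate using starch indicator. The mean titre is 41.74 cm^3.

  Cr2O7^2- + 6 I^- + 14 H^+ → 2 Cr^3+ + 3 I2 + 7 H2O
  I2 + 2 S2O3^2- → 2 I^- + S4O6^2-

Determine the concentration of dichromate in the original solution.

0.5448 mol/L

n(S2O3^2-) = 0.04174 × 0.2013 = 8.402 × 10^-3 mol
n(I2) = n(S2O3^2-)/2 = 4.201 × 10^-3 mol
From the 1:3 ratio, n(Cr2O7^2-) in the aliquot = 1/3 × 4.201 × 10^-3 = 1.400 × 10^-3 mol
[Cr2O7^2-]_dilute = 1.400 × 10^-3 / 0.02514 = 0.05570 mol/L
[Cr2O7^2-]_original = 0.05570 × 250.0/25.56 = 0.5448 mol/L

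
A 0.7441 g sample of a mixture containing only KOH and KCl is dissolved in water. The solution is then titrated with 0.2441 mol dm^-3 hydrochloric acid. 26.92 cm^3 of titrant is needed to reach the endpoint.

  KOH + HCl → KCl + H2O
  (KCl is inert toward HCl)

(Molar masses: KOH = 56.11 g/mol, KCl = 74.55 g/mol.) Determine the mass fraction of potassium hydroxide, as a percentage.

n(HCl) = 0.02692 × 0.2441 = 6.571 × 10^-3 mol
Let x = n(KOH), y = n(KCl).
Titrant: 1x = 6.571 × 10^-3;  mass: 56.11x + 74.55y = 0.7441
Solving, x = 6.571 × 10^-3 mol, y = 5.035 × 10^-3 mol
mass of KOH = 6.571 × 10^-3 × 56.11 = 0.3687 g
% KOH = 0.3687 / 0.7441 × 100 = 49.55 %

49.55 %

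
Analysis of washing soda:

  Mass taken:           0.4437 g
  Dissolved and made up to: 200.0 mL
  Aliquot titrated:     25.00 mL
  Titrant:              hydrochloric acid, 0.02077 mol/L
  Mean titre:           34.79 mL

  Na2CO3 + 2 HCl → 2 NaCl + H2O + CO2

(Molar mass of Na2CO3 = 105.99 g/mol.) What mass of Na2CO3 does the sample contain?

n(HCl) per titration = 0.03479 × 0.02077 = 7.226 × 10^-4 mol
From the 1:2 ratio, n(Na2CO3) in each aliquot = 1/2 × 7.226 × 10^-4 = 3.613 × 10^-4 mol
n(Na2CO3) in the whole flask = 3.613 × 10^-4 × 200.0/25.00 = 2.890 × 10^-3 mol
mass of Na2CO3 = 2.890 × 10^-3 × 105.99 = 0.3063 g

0.3063 g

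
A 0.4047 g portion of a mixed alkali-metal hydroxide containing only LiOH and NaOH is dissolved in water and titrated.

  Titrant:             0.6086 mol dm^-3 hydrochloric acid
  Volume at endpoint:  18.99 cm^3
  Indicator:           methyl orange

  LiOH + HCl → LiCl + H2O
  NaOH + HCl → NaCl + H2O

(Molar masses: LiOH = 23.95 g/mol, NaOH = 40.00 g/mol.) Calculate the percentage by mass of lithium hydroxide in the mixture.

21.24 %

n(HCl) = 0.01899 × 0.6086 = 0.01156 mol
Let x = n(LiOH), y = n(NaOH).
Titrant: 1x + 1y = 0.01156;  mass: 23.95x + 40.00y = 0.4047
Solving, x = 3.588 × 10^-3 mol, y = 7.969 × 10^-3 mol
mass of LiOH = 3.588 × 10^-3 × 23.95 = 0.08594 g
% LiOH = 0.08594 / 0.4047 × 100 = 21.24 %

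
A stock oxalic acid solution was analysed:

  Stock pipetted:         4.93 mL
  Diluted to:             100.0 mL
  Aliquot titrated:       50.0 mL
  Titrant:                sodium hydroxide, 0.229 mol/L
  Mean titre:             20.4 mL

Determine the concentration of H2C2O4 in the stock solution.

0.948 mol/L

H2C2O4 + 2 NaOH → Na2C2O4 + 2 H2O
n(NaOH) = 0.0204 × 0.229 = 4.67 × 10^-3 mol
From the 1:2 ratio, n(H2C2O4) in the aliquot = 1/2 × 4.67 × 10^-3 = 2.34 × 10^-3 mol
[H2C2O4]_dilute = 2.34 × 10^-3 / 0.0500 = 0.0467 mol/L
Dilution factor = 100.0 / 4.93 = 20.28
[H2C2O4]_stock = 0.0467 × 20.28 = 0.948 mol/L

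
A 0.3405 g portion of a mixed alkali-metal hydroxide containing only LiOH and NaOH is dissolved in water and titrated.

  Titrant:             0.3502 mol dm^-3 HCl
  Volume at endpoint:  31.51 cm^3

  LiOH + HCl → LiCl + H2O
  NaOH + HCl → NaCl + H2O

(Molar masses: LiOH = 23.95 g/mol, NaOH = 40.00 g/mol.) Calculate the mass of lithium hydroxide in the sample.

0.1506 g

n(HCl) = 0.03151 × 0.3502 = 0.01103 mol
Let x = n(LiOH), y = n(NaOH).
Titrant: 1x + 1y = 0.01103;  mass: 23.95x + 40.00y = 0.3405
Solving, x = 6.286 × 10^-3 mol, y = 4.749 × 10^-3 mol
mass of LiOH = 6.286 × 10^-3 × 23.95 = 0.1506 g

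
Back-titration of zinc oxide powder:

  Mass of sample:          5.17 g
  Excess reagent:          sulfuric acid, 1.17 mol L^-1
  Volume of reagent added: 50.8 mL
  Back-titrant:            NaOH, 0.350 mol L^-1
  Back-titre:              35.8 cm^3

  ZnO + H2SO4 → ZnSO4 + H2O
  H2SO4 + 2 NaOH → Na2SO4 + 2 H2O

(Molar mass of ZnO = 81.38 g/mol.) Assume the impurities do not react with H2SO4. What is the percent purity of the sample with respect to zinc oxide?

83.7 %

n(H2SO4) added = 0.0508 × 1.17 = 0.0594 mol
n(NaOH) used in back-titration = 0.0358 × 0.350 = 0.0125 mol
From the 1:2 ratio, n(H2SO4) left over = 1/2 × 0.0125 = 6.26 × 10^-3 mol
n(H2SO4) consumed by analyte = 0.0594 − 6.26 × 10^-3 = 0.0532 mol
n(ZnO) = 0.0532 mol (1:1 ratio)
mass of ZnO = 0.0532 × 81.38 = 4.33 g
% ZnO = 4.33 / 5.17 × 100 = 83.7 %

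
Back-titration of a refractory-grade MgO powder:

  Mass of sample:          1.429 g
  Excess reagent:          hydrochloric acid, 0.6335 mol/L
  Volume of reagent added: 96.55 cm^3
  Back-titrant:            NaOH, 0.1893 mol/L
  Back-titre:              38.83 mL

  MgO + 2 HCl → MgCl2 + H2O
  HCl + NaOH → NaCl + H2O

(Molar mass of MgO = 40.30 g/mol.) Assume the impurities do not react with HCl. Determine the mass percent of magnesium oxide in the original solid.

75.88 %

n(HCl) added = 0.09655 × 0.6335 = 0.06116 mol
n(NaOH) used in back-titration = 0.03883 × 0.1893 = 7.351 × 10^-3 mol
n(HCl) left over = 7.351 × 10^-3 mol (1:1 ratio)
n(HCl) consumed by analyte = 0.06116 − 7.351 × 10^-3 = 0.05381 mol
From the 1:2 ratio, n(MgO) = 1/2 × 0.05381 = 0.02691 mol
mass of MgO = 0.02691 × 40.30 = 1.084 g
% MgO = 1.084 / 1.429 × 100 = 75.88 %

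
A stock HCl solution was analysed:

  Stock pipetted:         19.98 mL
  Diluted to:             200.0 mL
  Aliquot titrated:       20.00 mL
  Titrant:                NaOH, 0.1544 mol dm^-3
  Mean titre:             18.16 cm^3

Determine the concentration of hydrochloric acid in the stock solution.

1.403 mol/L

HCl + NaOH → NaCl + H2O
n(NaOH) = 0.01816 × 0.1544 = 2.804 × 10^-3 mol
n(HCl) in the aliquot = 2.804 × 10^-3 mol (1:1 ratio)
[HCl]_dilute = 2.804 × 10^-3 / 0.02000 = 0.1402 mol/L
Dilution factor = 200.0 / 19.98 = 10.01
[HCl]_stock = 0.1402 × 10.01 = 1.403 mol/L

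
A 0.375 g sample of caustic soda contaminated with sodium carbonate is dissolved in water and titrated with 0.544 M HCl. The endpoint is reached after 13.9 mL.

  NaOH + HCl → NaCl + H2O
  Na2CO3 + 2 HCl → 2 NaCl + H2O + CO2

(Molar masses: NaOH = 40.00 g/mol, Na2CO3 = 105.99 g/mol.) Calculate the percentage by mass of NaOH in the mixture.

n(HCl) = 0.0139 × 0.544 = 7.56 × 10^-3 mol
Let x = n(NaOH), y = n(Na2CO3).
Titrant: 1x + 2y = 7.56 × 10^-3;  mass: 40.00x + 105.99y = 0.375
Solving, x = 1.98 × 10^-3 mol, y = 2.79 × 10^-3 mol
mass of NaOH = 1.98 × 10^-3 × 40.00 = 0.0792 g
% NaOH = 0.0792 / 0.375 × 100 = 21.1 %

21.1 %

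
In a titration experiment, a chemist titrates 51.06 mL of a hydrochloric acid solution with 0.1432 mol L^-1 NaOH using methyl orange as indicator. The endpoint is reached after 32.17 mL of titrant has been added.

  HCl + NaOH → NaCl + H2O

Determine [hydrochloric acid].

0.09022 mol/L

n(NaOH) = 0.03217 L × 0.1432 mol/L = 4.607 × 10^-3 mol
n(HCl) = 4.607 × 10^-3 mol (1:1 mole ratio)
[HCl] = 4.607 × 10^-3 mol / 0.05106 L = 0.09022 mol/L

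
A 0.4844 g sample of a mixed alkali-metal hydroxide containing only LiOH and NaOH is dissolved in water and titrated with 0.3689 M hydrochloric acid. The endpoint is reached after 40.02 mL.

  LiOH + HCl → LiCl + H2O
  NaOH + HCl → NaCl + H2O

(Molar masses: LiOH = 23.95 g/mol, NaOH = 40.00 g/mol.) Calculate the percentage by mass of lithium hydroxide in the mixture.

32.70 %

n(HCl) = 0.04002 × 0.3689 = 0.01476 mol
Let x = n(LiOH), y = n(NaOH).
Titrant: 1x + 1y = 0.01476;  mass: 23.95x + 40.00y = 0.4844
Solving, x = 6.613 × 10^-3 mol, y = 8.151 × 10^-3 mol
mass of LiOH = 6.613 × 10^-3 × 23.95 = 0.1584 g
% LiOH = 0.1584 / 0.4844 × 100 = 32.70 %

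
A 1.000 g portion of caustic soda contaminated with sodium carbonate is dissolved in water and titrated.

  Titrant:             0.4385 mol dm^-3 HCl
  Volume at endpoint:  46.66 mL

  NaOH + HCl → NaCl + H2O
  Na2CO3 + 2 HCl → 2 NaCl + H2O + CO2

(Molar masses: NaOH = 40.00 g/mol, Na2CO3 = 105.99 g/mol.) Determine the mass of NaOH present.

0.2595 g

n(HCl) = 0.04666 × 0.4385 = 0.02046 mol
Let x = n(NaOH), y = n(Na2CO3).
Titrant: 1x + 2y = 0.02046;  mass: 40.00x + 105.99y = 1.000
Solving, x = 6.487 × 10^-3 mol, y = 6.987 × 10^-3 mol
mass of NaOH = 6.487 × 10^-3 × 40.00 = 0.2595 g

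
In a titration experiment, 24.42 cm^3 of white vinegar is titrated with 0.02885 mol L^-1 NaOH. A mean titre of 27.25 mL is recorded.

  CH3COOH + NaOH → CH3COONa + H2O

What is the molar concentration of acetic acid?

n(NaOH) = 0.02725 L × 0.02885 mol/L = 7.862 × 10^-4 mol
n(CH3COOH) = 7.862 × 10^-4 mol (1:1 mole ratio)
[CH3COOH] = 7.862 × 10^-4 mol / 0.02442 L = 0.03219 mol/L

0.03219 mol/L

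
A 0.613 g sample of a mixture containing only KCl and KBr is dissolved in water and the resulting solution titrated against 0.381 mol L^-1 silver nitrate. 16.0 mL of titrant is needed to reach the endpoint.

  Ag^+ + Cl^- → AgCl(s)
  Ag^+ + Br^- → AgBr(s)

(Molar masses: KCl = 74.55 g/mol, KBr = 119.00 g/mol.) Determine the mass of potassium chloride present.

0.189 g

n(AgNO3) = 0.0160 × 0.381 = 6.10 × 10^-3 mol
Let x = n(KCl), y = n(KBr).
Titrant: 1x + 1y = 6.10 × 10^-3;  mass: 74.55x + 119.00y = 0.613
Solving, x = 2.53 × 10^-3 mol, y = 3.57 × 10^-3 mol
mass of KCl = 2.53 × 10^-3 × 74.55 = 0.189 g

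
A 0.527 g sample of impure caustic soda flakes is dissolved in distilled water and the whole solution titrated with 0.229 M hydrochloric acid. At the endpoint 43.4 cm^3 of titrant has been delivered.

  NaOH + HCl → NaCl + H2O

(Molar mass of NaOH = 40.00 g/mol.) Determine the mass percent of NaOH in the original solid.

75.4 %

n(HCl) = 0.0434 L × 0.229 mol/L = 9.94 × 10^-3 mol
n(NaOH) = 9.94 × 10^-3 mol (1:1 ratio)
mass of NaOH = 9.94 × 10^-3 × 40.00 g/mol = 0.398 g
% NaOH = 0.398 / 0.527 × 100 = 75.4 %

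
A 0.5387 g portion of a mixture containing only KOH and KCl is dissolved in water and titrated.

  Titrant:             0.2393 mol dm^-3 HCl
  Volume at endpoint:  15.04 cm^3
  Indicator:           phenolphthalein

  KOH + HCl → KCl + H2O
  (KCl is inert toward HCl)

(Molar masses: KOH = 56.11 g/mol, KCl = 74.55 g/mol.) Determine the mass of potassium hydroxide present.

n(HCl) = 0.01504 × 0.2393 = 3.599 × 10^-3 mol
Let x = n(KOH), y = n(KCl).
Titrant: 1x = 3.599 × 10^-3;  mass: 56.11x + 74.55y = 0.5387
Solving, x = 3.599 × 10^-3 mol, y = 4.517 × 10^-3 mol
mass of KOH = 3.599 × 10^-3 × 56.11 = 0.2019 g

0.2019 g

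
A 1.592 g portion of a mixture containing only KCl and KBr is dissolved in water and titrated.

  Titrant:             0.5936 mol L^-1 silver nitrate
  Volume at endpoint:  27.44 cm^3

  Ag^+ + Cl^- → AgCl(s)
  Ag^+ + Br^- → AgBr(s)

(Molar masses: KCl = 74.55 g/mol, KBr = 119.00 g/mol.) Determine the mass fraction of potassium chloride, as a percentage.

n(AgNO3) = 0.02744 × 0.5936 = 0.01629 mol
Let x = n(KCl), y = n(KBr).
Titrant: 1x + 1y = 0.01629;  mass: 74.55x + 119.00y = 1.592
Solving, x = 7.791 × 10^-3 mol, y = 8.497 × 10^-3 mol
mass of KCl = 7.791 × 10^-3 × 74.55 = 0.5808 g
% KCl = 0.5808 / 1.592 × 100 = 36.48 %

36.48 %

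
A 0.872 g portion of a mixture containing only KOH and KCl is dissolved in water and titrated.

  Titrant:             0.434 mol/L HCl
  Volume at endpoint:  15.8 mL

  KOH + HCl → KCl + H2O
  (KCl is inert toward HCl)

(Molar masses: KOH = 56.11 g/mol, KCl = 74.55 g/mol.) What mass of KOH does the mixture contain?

n(HCl) = 0.0158 × 0.434 = 6.86 × 10^-3 mol
Let x = n(KOH), y = n(KCl).
Titrant: 1x = 6.86 × 10^-3;  mass: 56.11x + 74.55y = 0.872
Solving, x = 6.86 × 10^-3 mol, y = 6.54 × 10^-3 mol
mass of KOH = 6.86 × 10^-3 × 56.11 = 0.385 g

0.385 g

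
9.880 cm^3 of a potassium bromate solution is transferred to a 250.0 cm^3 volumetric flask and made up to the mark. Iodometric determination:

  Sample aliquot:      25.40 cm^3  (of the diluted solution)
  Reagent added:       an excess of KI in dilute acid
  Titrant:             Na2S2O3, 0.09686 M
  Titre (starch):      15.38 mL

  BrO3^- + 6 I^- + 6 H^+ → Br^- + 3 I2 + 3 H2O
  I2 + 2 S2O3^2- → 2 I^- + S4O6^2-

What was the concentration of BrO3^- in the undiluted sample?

n(S2O3^2-) = 0.01538 × 0.09686 = 1.490 × 10^-3 mol
n(I2) = n(S2O3^2-)/2 = 7.449 × 10^-4 mol
From the 1:3 ratio, n(BrO3^-) in the aliquot = 1/3 × 7.449 × 10^-4 = 2.483 × 10^-4 mol
[BrO3^-]_dilute = 2.483 × 10^-4 / 0.02540 = 0.009775 mol/L
[BrO3^-]_original = 0.009775 × 250.0/9.880 = 0.2473 mol/L

0.2473 M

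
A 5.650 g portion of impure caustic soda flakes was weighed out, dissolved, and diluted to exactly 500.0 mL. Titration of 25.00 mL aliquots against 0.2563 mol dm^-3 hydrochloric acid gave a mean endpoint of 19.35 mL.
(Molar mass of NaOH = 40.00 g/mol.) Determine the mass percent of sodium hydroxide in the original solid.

70.22 %

NaOH + HCl → NaCl + H2O
n(HCl) per titration = 0.01935 × 0.2563 = 4.959 × 10^-3 mol
n(NaOH) in each aliquot = 4.959 × 10^-3 mol (1:1 ratio)
n(NaOH) in the whole flask = 4.959 × 10^-3 × 500.0/25.00 = 0.09919 mol
mass of NaOH = 0.09919 × 40.00 = 3.968 g
% NaOH = 3.968 / 5.650 × 100 = 70.22 %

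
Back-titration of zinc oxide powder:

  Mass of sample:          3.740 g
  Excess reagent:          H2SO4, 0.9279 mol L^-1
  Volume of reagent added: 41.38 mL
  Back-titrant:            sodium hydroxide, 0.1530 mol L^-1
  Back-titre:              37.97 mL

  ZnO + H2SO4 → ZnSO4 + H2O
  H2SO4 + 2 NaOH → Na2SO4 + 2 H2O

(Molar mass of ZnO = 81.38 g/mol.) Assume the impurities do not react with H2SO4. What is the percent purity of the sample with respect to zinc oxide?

77.23 %

n(H2SO4) added = 0.04138 × 0.9279 = 0.03840 mol
n(NaOH) used in back-titration = 0.03797 × 0.1530 = 5.809 × 10^-3 mol
From the 1:2 ratio, n(H2SO4) left over = 1/2 × 5.809 × 10^-3 = 2.905 × 10^-3 mol
n(H2SO4) consumed by analyte = 0.03840 − 2.905 × 10^-3 = 0.03549 mol
n(ZnO) = 0.03549 mol (1:1 ratio)
mass of ZnO = 0.03549 × 81.38 = 2.888 g
% ZnO = 2.888 / 3.740 × 100 = 77.23 %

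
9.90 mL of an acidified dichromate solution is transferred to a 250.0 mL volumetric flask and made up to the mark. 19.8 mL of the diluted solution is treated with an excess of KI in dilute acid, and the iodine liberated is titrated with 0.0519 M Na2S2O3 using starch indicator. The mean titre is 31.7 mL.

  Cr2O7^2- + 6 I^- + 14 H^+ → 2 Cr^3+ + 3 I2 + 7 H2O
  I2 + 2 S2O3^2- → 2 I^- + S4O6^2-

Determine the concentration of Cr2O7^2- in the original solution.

n(S2O3^2-) = 0.0317 × 0.0519 = 1.65 × 10^-3 mol
n(I2) = n(S2O3^2-)/2 = 8.23 × 10^-4 mol
From the 1:3 ratio, n(Cr2O7^2-) in the aliquot = 1/3 × 8.23 × 10^-4 = 2.74 × 10^-4 mol
[Cr2O7^2-]_dilute = 2.74 × 10^-4 / 0.0198 = 0.0138 mol/L
[Cr2O7^2-]_original = 0.0138 × 250.0/9.90 = 0.350 mol/L

0.350 M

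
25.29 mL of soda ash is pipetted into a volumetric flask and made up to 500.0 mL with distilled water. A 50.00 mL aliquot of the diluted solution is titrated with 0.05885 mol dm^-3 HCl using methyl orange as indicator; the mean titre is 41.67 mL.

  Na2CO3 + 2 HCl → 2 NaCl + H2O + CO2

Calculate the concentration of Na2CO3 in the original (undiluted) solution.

n(HCl) = 0.04167 × 0.05885 = 2.452 × 10^-3 mol
From the 1:2 ratio, n(Na2CO3) in the aliquot = 1/2 × 2.452 × 10^-3 = 1.226 × 10^-3 mol
[Na2CO3]_dilute = 1.226 × 10^-3 / 0.05000 = 0.02452 mol/L
Dilution factor = 500.0 / 25.29 = 19.77
[Na2CO3]_stock = 0.02452 × 19.77 = 0.4848 mol/L

0.4848 mol/L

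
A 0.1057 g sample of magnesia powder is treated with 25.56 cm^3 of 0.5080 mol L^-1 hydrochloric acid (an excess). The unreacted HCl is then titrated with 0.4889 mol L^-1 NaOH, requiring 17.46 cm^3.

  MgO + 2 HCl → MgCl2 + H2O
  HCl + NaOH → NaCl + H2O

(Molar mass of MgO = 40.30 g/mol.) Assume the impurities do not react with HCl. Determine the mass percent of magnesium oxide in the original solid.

84.80 %

n(HCl) added = 0.02556 × 0.5080 = 0.01298 mol
n(NaOH) used in back-titration = 0.01746 × 0.4889 = 8.536 × 10^-3 mol
n(HCl) left over = 8.536 × 10^-3 mol (1:1 ratio)
n(HCl) consumed by analyte = 0.01298 − 8.536 × 10^-3 = 4.448 × 10^-3 mol
From the 1:2 ratio, n(MgO) = 1/2 × 4.448 × 10^-3 = 2.224 × 10^-3 mol
mass of MgO = 2.224 × 10^-3 × 40.30 = 0.08963 g
% MgO = 0.08963 / 0.1057 × 100 = 84.80 %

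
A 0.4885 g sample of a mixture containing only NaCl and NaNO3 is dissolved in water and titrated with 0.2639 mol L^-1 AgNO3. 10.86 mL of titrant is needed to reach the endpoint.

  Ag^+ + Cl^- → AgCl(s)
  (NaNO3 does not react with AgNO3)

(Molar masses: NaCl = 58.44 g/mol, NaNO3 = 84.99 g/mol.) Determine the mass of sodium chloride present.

n(AgNO3) = 0.01086 × 0.2639 = 2.866 × 10^-3 mol
Let x = n(NaCl), y = n(NaNO3).
Titrant: 1x = 2.866 × 10^-3;  mass: 58.44x + 84.99y = 0.4885
Solving, x = 2.866 × 10^-3 mol, y = 3.777 × 10^-3 mol
mass of NaCl = 2.866 × 10^-3 × 58.44 = 0.1675 g

0.1675 g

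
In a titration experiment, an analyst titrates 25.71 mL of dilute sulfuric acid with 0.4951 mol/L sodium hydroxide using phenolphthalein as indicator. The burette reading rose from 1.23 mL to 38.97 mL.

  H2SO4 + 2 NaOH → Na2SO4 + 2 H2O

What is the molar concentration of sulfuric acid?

n(NaOH) = 0.03774 L × 0.4951 mol/L = 0.01869 mol
From the 1:2 mole ratio, n(H2SO4) = 1/2 × 0.01869 = 9.343 × 10^-3 mol
[H2SO4] = 9.343 × 10^-3 mol / 0.02571 L = 0.3634 mol/L

0.3634 mol/L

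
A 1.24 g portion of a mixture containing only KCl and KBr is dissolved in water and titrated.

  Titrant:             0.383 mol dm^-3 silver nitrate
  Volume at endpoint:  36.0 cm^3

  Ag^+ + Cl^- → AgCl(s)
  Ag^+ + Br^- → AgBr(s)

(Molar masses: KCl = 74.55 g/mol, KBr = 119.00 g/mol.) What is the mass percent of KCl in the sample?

54.2 %

n(AgNO3) = 0.0360 × 0.383 = 0.0138 mol
Let x = n(KCl), y = n(KBr).
Titrant: 1x + 1y = 0.0138;  mass: 74.55x + 119.00y = 1.24
Solving, x = 9.02 × 10^-3 mol, y = 4.77 × 10^-3 mol
mass of KCl = 9.02 × 10^-3 × 74.55 = 0.672 g
% KCl = 0.672 / 1.24 × 100 = 54.2 %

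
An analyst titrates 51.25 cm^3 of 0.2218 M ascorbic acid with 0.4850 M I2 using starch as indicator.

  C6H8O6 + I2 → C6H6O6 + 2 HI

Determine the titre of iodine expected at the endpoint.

23.44 mL

n(C6H8O6) = 0.05125 L × 0.2218 mol/L = 0.01137 mol
n(I2) = 0.01137 mol (1:1 stoichiometry)
V(I2) = 0.01137 mol / 0.4850 mol/L = 0.02344 L = 23.44 mL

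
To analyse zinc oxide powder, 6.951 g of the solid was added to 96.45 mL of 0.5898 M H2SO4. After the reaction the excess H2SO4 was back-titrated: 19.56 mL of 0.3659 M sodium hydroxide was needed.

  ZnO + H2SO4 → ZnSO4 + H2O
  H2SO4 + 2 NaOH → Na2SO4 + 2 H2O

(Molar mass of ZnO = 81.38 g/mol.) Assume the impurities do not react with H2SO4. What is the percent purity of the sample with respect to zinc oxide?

n(H2SO4) added = 0.09645 × 0.5898 = 0.05689 mol
n(NaOH) used in back-titration = 0.01956 × 0.3659 = 7.157 × 10^-3 mol
From the 1:2 ratio, n(H2SO4) left over = 1/2 × 7.157 × 10^-3 = 3.579 × 10^-3 mol
n(H2SO4) consumed by analyte = 0.05689 − 3.579 × 10^-3 = 0.05331 mol
n(ZnO) = 0.05331 mol (1:1 ratio)
mass of ZnO = 0.05331 × 81.38 = 4.338 g
% ZnO = 4.338 / 6.951 × 100 = 62.41 %

62.41 %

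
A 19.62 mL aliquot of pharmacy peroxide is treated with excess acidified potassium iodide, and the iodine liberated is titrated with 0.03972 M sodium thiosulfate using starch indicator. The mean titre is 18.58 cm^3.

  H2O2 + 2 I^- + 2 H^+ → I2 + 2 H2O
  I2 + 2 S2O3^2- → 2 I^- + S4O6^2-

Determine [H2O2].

n(S2O3^2-) = 0.01858 × 0.03972 = 7.380 × 10^-4 mol
n(I2) = n(S2O3^2-)/2 = 3.690 × 10^-4 mol
n(H2O2) in the aliquot = 3.690 × 10^-4 mol (1:1 ratio)
[H2O2] = 3.690 × 10^-4 / 0.01962 = 0.01881 mol/L

0.01881 M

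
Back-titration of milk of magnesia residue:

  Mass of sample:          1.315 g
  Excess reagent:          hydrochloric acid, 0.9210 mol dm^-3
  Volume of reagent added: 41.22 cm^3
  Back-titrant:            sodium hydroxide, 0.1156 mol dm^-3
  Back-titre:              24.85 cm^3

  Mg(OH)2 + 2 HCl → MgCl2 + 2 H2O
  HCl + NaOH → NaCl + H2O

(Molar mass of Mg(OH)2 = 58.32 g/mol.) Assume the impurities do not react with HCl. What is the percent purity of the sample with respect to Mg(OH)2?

n(HCl) added = 0.04122 × 0.9210 = 0.03796 mol
n(NaOH) used in back-titration = 0.02485 × 0.1156 = 2.873 × 10^-3 mol
n(HCl) left over = 2.873 × 10^-3 mol (1:1 ratio)
n(HCl) consumed by analyte = 0.03796 − 2.873 × 10^-3 = 0.03509 mol
From the 1:2 ratio, n(Mg(OH)2) = 1/2 × 0.03509 = 0.01755 mol
mass of Mg(OH)2 = 0.01755 × 58.32 = 1.023 g
% Mg(OH)2 = 1.023 / 1.315 × 100 = 77.81 %

77.81 %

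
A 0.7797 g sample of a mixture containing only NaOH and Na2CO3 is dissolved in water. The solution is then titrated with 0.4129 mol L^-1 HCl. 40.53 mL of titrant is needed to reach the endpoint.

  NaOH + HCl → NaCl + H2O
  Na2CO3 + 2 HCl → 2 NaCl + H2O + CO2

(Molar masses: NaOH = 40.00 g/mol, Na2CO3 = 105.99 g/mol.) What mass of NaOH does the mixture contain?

0.3299 g

n(HCl) = 0.04053 × 0.4129 = 0.01673 mol
Let x = n(NaOH), y = n(Na2CO3).
Titrant: 1x + 2y = 0.01673;  mass: 40.00x + 105.99y = 0.7797
Solving, x = 8.246 × 10^-3 mol, y = 4.244 × 10^-3 mol
mass of NaOH = 8.246 × 10^-3 × 40.00 = 0.3299 g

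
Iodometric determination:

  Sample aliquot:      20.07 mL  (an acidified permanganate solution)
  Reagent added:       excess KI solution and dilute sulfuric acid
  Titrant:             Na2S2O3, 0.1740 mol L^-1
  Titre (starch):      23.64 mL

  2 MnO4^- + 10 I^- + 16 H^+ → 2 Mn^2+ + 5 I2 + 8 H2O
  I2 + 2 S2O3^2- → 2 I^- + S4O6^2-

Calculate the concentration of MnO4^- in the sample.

0.04099 mol/L

n(S2O3^2-) = 0.02364 × 0.1740 = 4.113 × 10^-3 mol
n(I2) = n(S2O3^2-)/2 = 2.057 × 10^-3 mol
From the 2:5 ratio, n(MnO4^-) in the aliquot = 2/5 × 2.057 × 10^-3 = 8.227 × 10^-4 mol
[MnO4^-] = 8.227 × 10^-4 / 0.02007 = 0.04099 mol/L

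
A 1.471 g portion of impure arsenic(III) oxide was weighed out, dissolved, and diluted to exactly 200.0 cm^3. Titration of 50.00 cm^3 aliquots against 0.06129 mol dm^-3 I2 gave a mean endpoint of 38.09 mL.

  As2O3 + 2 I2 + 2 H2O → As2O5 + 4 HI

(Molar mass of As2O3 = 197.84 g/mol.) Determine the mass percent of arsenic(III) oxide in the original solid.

n(I2) per titration = 0.03809 × 0.06129 = 2.335 × 10^-3 mol
From the 1:2 ratio, n(As2O3) in each aliquot = 1/2 × 2.335 × 10^-3 = 1.167 × 10^-3 mol
n(As2O3) in the whole flask = 1.167 × 10^-3 × 200.0/50.00 = 4.669 × 10^-3 mol
mass of As2O3 = 4.669 × 10^-3 × 197.84 = 0.9237 g
% As2O3 = 0.9237 / 1.471 × 100 = 62.80 %

62.80 %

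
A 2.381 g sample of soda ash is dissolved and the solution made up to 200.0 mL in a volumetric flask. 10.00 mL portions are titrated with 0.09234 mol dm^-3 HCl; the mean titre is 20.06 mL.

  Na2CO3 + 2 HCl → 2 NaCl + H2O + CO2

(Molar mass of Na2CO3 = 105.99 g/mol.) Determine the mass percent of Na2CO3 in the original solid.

n(HCl) per titration = 0.02006 × 0.09234 = 1.852 × 10^-3 mol
From the 1:2 ratio, n(Na2CO3) in each aliquot = 1/2 × 1.852 × 10^-3 = 9.262 × 10^-4 mol
n(Na2CO3) in the whole flask = 9.262 × 10^-4 × 200.0/10.00 = 0.01852 mol
mass of Na2CO3 = 0.01852 × 105.99 = 1.963 g
% Na2CO3 = 1.963 / 2.381 × 100 = 82.46 %

82.46 %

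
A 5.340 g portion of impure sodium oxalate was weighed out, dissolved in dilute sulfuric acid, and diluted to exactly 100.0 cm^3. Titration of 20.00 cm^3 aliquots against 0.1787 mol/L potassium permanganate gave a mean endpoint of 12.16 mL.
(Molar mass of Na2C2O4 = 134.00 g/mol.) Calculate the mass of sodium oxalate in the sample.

3.640 g

2 MnO4^- + 5 C2O4^2- + 16 H^+ → 2 Mn^2+ + 10 CO2 + 8 H2O
n(KMnO4) per titration = 0.01216 × 0.1787 = 2.173 × 10^-3 mol
From the 5:2 ratio, n(Na2C2O4) in each aliquot = 5/2 × 2.173 × 10^-3 = 5.432 × 10^-3 mol
n(Na2C2O4) in the whole flask = 5.432 × 10^-3 × 100.0/20.00 = 0.02716 mol
mass of Na2C2O4 = 0.02716 × 134.00 = 3.640 g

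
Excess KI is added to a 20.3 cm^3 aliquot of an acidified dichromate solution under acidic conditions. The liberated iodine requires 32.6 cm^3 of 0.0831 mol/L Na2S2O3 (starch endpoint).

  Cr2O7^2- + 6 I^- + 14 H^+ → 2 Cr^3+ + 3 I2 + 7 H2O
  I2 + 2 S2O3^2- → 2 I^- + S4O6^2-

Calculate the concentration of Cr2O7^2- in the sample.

0.0222 mol/L

n(S2O3^2-) = 0.0326 × 0.0831 = 2.71 × 10^-3 mol
n(I2) = n(S2O3^2-)/2 = 1.35 × 10^-3 mol
From the 1:3 ratio, n(Cr2O7^2-) in the aliquot = 1/3 × 1.35 × 10^-3 = 4.52 × 10^-4 mol
[Cr2O7^2-] = 4.52 × 10^-4 / 0.0203 = 0.0222 mol/L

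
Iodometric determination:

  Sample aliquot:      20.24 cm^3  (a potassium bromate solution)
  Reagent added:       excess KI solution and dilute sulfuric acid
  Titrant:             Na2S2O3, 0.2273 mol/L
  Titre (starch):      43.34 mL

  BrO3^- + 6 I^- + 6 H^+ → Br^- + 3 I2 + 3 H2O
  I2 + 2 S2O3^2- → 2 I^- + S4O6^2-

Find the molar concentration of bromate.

0.08112 mol/L

n(S2O3^2-) = 0.04334 × 0.2273 = 9.851 × 10^-3 mol
n(I2) = n(S2O3^2-)/2 = 4.926 × 10^-3 mol
From the 1:3 ratio, n(BrO3^-) in the aliquot = 1/3 × 4.926 × 10^-3 = 1.642 × 10^-3 mol
[BrO3^-] = 1.642 × 10^-3 / 0.02024 = 0.08112 mol/L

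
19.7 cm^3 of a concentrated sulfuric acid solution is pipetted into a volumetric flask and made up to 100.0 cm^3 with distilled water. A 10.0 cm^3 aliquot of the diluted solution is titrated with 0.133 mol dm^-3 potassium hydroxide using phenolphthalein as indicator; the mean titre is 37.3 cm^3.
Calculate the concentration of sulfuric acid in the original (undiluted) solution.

H2SO4 + 2 KOH → K2SO4 + 2 H2O
n(KOH) = 0.0373 × 0.133 = 4.96 × 10^-3 mol
From the 1:2 ratio, n(H2SO4) in the aliquot = 1/2 × 4.96 × 10^-3 = 2.48 × 10^-3 mol
[H2SO4]_dilute = 2.48 × 10^-3 / 0.0100 = 0.248 mol/L
Dilution factor = 100.0 / 19.7 = 5.076
[H2SO4]_stock = 0.248 × 5.076 = 1.26 mol/L

1.26 mol/L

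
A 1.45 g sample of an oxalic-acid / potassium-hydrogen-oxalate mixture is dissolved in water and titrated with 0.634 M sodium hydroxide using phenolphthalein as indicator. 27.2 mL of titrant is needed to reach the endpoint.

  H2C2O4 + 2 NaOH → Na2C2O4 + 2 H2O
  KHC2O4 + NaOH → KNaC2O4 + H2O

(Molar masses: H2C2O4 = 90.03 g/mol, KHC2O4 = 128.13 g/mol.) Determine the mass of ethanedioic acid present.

n(NaOH) = 0.0272 × 0.634 = 0.0172 mol
Let x = n(H2C2O4), y = n(KHC2O4).
Titrant: 2x + 1y = 0.0172;  mass: 90.03x + 128.13y = 1.45
Solving, x = 4.57 × 10^-3 mol, y = 8.11 × 10^-3 mol
mass of H2C2O4 = 4.57 × 10^-3 × 90.03 = 0.411 g

0.411 g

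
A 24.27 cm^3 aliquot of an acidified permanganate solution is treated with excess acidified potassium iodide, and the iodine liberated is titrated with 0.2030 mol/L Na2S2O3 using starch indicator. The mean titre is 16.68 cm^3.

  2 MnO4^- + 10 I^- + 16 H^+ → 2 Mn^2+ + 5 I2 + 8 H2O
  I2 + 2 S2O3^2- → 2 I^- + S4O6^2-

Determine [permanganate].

0.02790 mol/L

n(S2O3^2-) = 0.01668 × 0.2030 = 3.386 × 10^-3 mol
n(I2) = n(S2O3^2-)/2 = 1.693 × 10^-3 mol
From the 2:5 ratio, n(MnO4^-) in the aliquot = 2/5 × 1.693 × 10^-3 = 6.772 × 10^-4 mol
[MnO4^-] = 6.772 × 10^-4 / 0.02427 = 0.02790 mol/L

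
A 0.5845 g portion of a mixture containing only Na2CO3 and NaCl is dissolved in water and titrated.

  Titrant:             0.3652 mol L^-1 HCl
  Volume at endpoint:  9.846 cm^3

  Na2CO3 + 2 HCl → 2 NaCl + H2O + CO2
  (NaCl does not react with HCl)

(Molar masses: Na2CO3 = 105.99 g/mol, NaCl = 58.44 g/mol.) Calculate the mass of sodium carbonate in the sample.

n(HCl) = 0.009846 × 0.3652 = 3.596 × 10^-3 mol
Let x = n(Na2CO3), y = n(NaCl).
Titrant: 2x = 3.596 × 10^-3;  mass: 105.99x + 58.44y = 0.5845
Solving, x = 1.798 × 10^-3 mol, y = 6.741 × 10^-3 mol
mass of Na2CO3 = 1.798 × 10^-3 × 105.99 = 0.1906 g

0.1906 g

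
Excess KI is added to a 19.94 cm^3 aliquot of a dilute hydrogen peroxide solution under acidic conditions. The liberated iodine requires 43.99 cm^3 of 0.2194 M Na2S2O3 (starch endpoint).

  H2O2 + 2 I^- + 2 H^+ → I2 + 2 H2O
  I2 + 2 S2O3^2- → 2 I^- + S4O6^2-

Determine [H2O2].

0.2420 M

n(S2O3^2-) = 0.04399 × 0.2194 = 9.651 × 10^-3 mol
n(I2) = n(S2O3^2-)/2 = 4.826 × 10^-3 mol
n(H2O2) in the aliquot = 4.826 × 10^-3 mol (1:1 ratio)
[H2O2] = 4.826 × 10^-3 / 0.01994 = 0.2420 mol/L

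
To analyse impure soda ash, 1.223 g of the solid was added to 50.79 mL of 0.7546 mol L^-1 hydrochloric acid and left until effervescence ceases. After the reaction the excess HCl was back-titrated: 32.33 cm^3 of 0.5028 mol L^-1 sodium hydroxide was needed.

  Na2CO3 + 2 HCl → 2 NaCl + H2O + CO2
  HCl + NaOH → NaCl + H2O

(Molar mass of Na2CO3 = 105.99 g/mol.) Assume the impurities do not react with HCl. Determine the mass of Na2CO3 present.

1.170 g

n(HCl) added = 0.05079 × 0.7546 = 0.03833 mol
n(NaOH) used in back-titration = 0.03233 × 0.5028 = 0.01626 mol
n(HCl) left over = 0.01626 mol (1:1 ratio)
n(HCl) consumed by analyte = 0.03833 − 0.01626 = 0.02207 mol
From the 1:2 ratio, n(Na2CO3) = 1/2 × 0.02207 = 0.01104 mol
mass of Na2CO3 = 0.01104 × 105.99 = 1.170 g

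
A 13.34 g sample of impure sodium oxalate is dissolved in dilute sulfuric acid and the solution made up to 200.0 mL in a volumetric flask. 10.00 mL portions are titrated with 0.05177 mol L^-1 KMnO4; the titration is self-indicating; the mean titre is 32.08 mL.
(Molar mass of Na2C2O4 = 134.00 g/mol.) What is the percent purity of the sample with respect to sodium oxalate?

83.41 %

2 MnO4^- + 5 C2O4^2- + 16 H^+ → 2 Mn^2+ + 10 CO2 + 8 H2O
n(KMnO4) per titration = 0.03208 × 0.05177 = 1.661 × 10^-3 mol
From the 5:2 ratio, n(Na2C2O4) in each aliquot = 5/2 × 1.661 × 10^-3 = 4.152 × 10^-3 mol
n(Na2C2O4) in the whole flask = 4.152 × 10^-3 × 200.0/10.00 = 0.08304 mol
mass of Na2C2O4 = 0.08304 × 134.00 = 11.13 g
% Na2C2O4 = 11.13 / 13.34 × 100 = 83.41 %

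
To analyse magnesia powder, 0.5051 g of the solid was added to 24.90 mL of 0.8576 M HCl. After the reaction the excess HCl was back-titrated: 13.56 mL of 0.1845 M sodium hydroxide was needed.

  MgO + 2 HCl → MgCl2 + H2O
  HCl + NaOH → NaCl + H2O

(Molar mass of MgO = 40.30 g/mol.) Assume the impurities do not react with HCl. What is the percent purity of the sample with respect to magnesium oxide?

75.21 %

n(HCl) added = 0.02490 × 0.8576 = 0.02135 mol
n(NaOH) used in back-titration = 0.01356 × 0.1845 = 2.502 × 10^-3 mol
n(HCl) left over = 2.502 × 10^-3 mol (1:1 ratio)
n(HCl) consumed by analyte = 0.02135 − 2.502 × 10^-3 = 0.01885 mol
From the 1:2 ratio, n(MgO) = 1/2 × 0.01885 = 9.426 × 10^-3 mol
mass of MgO = 9.426 × 10^-3 × 40.30 = 0.3799 g
% MgO = 0.3799 / 0.5051 × 100 = 75.21 %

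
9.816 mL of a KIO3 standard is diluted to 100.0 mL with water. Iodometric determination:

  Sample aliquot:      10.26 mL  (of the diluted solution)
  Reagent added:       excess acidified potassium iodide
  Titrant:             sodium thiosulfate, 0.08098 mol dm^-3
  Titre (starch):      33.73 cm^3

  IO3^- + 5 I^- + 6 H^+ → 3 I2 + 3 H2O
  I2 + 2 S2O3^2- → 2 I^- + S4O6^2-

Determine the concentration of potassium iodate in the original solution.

n(S2O3^2-) = 0.03373 × 0.08098 = 2.731 × 10^-3 mol
n(I2) = n(S2O3^2-)/2 = 1.366 × 10^-3 mol
From the 1:3 ratio, n(IO3^-) in the aliquot = 1/3 × 1.366 × 10^-3 = 4.552 × 10^-4 mol
[IO3^-]_dilute = 4.552 × 10^-4 / 0.01026 = 0.04437 mol/L
[IO3^-]_original = 0.04437 × 100.0/9.816 = 0.4520 mol/L

0.4520 mol/L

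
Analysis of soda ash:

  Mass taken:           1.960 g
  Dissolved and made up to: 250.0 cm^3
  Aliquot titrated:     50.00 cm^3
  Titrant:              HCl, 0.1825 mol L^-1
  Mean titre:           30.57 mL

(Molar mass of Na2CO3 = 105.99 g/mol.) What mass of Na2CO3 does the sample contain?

Na2CO3 + 2 HCl → 2 NaCl + H2O + CO2
n(HCl) per titration = 0.03057 × 0.1825 = 5.579 × 10^-3 mol
From the 1:2 ratio, n(Na2CO3) in each aliquot = 1/2 × 5.579 × 10^-3 = 2.790 × 10^-3 mol
n(Na2CO3) in the whole flask = 2.790 × 10^-3 × 250.0/50.00 = 0.01395 mol
mass of Na2CO3 = 0.01395 × 105.99 = 1.478 g

1.478 g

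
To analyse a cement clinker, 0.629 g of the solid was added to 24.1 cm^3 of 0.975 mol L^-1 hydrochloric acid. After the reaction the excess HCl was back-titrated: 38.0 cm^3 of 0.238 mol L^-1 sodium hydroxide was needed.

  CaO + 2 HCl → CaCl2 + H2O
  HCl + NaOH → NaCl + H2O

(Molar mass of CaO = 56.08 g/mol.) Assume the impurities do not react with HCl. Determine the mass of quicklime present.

n(HCl) added = 0.0241 × 0.975 = 0.0235 mol
n(NaOH) used in back-titration = 0.0380 × 0.238 = 9.04 × 10^-3 mol
n(HCl) left over = 9.04 × 10^-3 mol (1:1 ratio)
n(HCl) consumed by analyte = 0.0235 − 9.04 × 10^-3 = 0.0145 mol
From the 1:2 ratio, n(CaO) = 1/2 × 0.0145 = 7.23 × 10^-3 mol
mass of CaO = 7.23 × 10^-3 × 56.08 = 0.405 g

0.405 g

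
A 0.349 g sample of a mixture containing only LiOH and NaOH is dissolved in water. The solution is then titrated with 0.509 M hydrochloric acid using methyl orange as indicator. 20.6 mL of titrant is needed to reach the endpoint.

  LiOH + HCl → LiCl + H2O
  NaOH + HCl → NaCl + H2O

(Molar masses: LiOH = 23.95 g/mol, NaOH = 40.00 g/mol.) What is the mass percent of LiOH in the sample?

n(HCl) = 0.0206 × 0.509 = 0.0105 mol
Let x = n(LiOH), y = n(NaOH).
Titrant: 1x + 1y = 0.0105;  mass: 23.95x + 40.00y = 0.349
Solving, x = 4.39 × 10^-3 mol, y = 6.10 × 10^-3 mol
mass of LiOH = 4.39 × 10^-3 × 23.95 = 0.105 g
% LiOH = 0.105 / 0.349 × 100 = 30.1 %

30.1 %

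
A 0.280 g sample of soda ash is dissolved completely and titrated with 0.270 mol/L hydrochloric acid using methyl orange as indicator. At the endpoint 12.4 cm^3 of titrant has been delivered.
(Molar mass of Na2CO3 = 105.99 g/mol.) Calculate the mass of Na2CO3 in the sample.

0.177 g

Na2CO3 + 2 HCl → 2 NaCl + H2O + CO2
n(HCl) = 0.0124 L × 0.270 mol/L = 3.35 × 10^-3 mol
From the 1:2 ratio, n(Na2CO3) = 1/2 × 3.35 × 10^-3 = 1.67 × 10^-3 mol
mass of Na2CO3 = 1.67 × 10^-3 × 105.99 g/mol = 0.177 g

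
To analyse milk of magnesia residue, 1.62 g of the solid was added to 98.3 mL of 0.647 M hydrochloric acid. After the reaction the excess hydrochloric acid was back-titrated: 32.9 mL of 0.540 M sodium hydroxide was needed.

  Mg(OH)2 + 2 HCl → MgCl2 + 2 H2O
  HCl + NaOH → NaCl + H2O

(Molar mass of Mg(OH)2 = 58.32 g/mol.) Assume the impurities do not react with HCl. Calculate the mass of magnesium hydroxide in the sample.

1.34 g

n(HCl) added = 0.0983 × 0.647 = 0.0636 mol
n(NaOH) used in back-titration = 0.0329 × 0.540 = 0.0178 mol
n(HCl) left over = 0.0178 mol (1:1 ratio)
n(HCl) consumed by analyte = 0.0636 − 0.0178 = 0.0458 mol
From the 1:2 ratio, n(Mg(OH)2) = 1/2 × 0.0458 = 0.0229 mol
mass of Mg(OH)2 = 0.0229 × 58.32 = 1.34 g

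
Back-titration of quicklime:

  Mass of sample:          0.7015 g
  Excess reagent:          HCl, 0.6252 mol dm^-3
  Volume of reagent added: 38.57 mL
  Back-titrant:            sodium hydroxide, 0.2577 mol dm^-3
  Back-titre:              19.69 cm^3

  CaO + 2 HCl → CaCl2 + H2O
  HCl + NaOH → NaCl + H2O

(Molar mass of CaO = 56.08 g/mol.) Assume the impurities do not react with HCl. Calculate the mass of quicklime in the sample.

n(HCl) added = 0.03857 × 0.6252 = 0.02411 mol
n(NaOH) used in back-titration = 0.01969 × 0.2577 = 5.074 × 10^-3 mol
n(HCl) left over = 5.074 × 10^-3 mol (1:1 ratio)
n(HCl) consumed by analyte = 0.02411 − 5.074 × 10^-3 = 0.01904 mol
From the 1:2 ratio, n(CaO) = 1/2 × 0.01904 = 9.520 × 10^-3 mol
mass of CaO = 9.520 × 10^-3 × 56.08 = 0.5339 g

0.5339 g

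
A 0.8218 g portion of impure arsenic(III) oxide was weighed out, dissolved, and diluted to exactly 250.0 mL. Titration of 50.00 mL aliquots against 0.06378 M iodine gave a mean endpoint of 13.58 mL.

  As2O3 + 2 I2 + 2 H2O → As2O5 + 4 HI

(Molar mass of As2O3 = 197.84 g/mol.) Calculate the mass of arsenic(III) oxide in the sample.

0.4284 g

n(I2) per titration = 0.01358 × 0.06378 = 8.661 × 10^-4 mol
From the 1:2 ratio, n(As2O3) in each aliquot = 1/2 × 8.661 × 10^-4 = 4.331 × 10^-4 mol
n(As2O3) in the whole flask = 4.331 × 10^-4 × 250.0/50.00 = 2.165 × 10^-3 mol
mass of As2O3 = 2.165 × 10^-3 × 197.84 = 0.4284 g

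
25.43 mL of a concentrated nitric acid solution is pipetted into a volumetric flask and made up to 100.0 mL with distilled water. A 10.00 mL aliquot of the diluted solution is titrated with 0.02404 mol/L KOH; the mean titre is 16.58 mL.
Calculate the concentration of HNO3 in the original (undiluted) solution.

HNO3 + KOH → KNO3 + H2O
n(KOH) = 0.01658 × 0.02404 = 3.986 × 10^-4 mol
n(HNO3) in the aliquot = 3.986 × 10^-4 mol (1:1 ratio)
[HNO3]_dilute = 3.986 × 10^-4 / 0.01000 = 0.03986 mol/L
Dilution factor = 100.0 / 25.43 = 3.932
[HNO3]_stock = 0.03986 × 3.932 = 0.1567 mol/L

0.1567 mol/L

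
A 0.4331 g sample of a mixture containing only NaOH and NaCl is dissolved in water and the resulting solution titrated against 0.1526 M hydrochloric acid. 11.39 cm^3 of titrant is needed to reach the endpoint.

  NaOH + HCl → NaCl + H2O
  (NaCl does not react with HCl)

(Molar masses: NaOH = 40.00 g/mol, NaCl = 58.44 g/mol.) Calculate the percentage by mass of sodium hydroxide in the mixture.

16.05 %

n(HCl) = 0.01139 × 0.1526 = 1.738 × 10^-3 mol
Let x = n(NaOH), y = n(NaCl).
Titrant: 1x = 1.738 × 10^-3;  mass: 40.00x + 58.44y = 0.4331
Solving, x = 1.738 × 10^-3 mol, y = 6.221 × 10^-3 mol
mass of NaOH = 1.738 × 10^-3 × 40.00 = 0.06952 g
% NaOH = 0.06952 / 0.4331 × 100 = 16.05 %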